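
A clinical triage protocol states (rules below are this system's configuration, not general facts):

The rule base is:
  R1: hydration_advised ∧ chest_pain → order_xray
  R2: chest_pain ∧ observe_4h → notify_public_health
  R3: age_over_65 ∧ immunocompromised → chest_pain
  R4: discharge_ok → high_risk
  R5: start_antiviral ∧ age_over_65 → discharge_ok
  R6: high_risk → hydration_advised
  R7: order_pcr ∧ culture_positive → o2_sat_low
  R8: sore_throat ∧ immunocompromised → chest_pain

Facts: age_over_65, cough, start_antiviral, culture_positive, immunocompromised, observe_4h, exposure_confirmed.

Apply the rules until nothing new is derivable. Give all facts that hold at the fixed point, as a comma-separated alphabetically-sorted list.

Round 1 — R3, R5, derive chest_pain, discharge_ok.
Round 2 — R2, R4, derive notify_public_health, high_risk.
Round 3 — R6, derive hydration_advised.
Round 4 — R1, derive order_xray.

age_over_65, chest_pain, cough, culture_positive, discharge_ok, exposure_confirmed, high_risk, hydration_advised, immunocompromised, notify_public_health, observe_4h, order_xray, start_antiviral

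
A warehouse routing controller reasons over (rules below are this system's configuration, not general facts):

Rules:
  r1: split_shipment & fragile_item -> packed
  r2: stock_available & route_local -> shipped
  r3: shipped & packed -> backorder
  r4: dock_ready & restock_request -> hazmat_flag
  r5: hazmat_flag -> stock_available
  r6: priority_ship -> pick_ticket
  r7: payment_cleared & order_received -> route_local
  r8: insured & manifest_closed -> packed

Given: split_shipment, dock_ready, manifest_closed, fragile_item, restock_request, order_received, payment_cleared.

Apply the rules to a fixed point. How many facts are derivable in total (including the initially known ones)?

13

Round 1 — r1, r4, r7, derive packed, hazmat_flag, route_local.
Round 2 — r5, derive stock_available.
Round 3 — r2, derive shipped.
Round 4 — r3, derive backorder.
Closure: {backorder, dock_ready, fragile_item, hazmat_flag, manifest_closed, order_received, packed, payment_cleared, restock_request, route_local, shipped, split_shipment, stock_available} — 13 facts.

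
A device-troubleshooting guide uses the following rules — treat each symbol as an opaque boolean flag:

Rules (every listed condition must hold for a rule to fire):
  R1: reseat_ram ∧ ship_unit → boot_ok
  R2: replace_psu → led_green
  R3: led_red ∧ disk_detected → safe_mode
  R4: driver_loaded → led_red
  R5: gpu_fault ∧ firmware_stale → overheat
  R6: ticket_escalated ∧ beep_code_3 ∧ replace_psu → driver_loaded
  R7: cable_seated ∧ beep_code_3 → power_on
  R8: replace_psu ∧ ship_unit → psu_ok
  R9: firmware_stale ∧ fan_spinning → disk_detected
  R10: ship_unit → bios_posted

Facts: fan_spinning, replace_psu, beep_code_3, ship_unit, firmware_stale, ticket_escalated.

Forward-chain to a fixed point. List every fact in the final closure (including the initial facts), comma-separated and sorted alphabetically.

Round 1 — R2, R6, R8, R9, R10, derive led_green, driver_loaded, psu_ok, disk_detected, bios_posted.
Round 2 — R4, derive led_red.
Round 3 — R3, derive safe_mode.

beep_code_3, bios_posted, disk_detected, driver_loaded, fan_spinning, firmware_stale, led_green, led_red, psu_ok, replace_psu, safe_mode, ship_unit, ticket_escalated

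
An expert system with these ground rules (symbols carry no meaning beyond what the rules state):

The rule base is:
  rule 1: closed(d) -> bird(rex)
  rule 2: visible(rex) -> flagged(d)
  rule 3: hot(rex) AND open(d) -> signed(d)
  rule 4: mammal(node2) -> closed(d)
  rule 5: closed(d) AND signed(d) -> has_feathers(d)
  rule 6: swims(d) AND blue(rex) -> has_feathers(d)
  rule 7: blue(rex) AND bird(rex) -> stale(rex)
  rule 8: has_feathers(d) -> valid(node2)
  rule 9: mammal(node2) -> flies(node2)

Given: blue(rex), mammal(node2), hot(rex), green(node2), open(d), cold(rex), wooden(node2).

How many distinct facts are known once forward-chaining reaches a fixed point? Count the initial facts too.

[1] rule 3 [hot(rex) AND open(d) -> signed(d)]; rule 4 [mammal(node2) -> closed(d)]; rule 9 [mammal(node2) -> flies(node2)]. ⇒ new: signed(d), closed(d), flies(node2).
[2] rule 1 [closed(d) -> bird(rex)]; rule 5 [closed(d) AND signed(d) -> has_feathers(d)]. ⇒ new: bird(rex), has_feathers(d).
[3] rule 7 [blue(rex) AND bird(rex) -> stale(rex)]; rule 8 [has_feathers(d) -> valid(node2)]. ⇒ new: stale(rex), valid(node2).
Closure: {bird(rex), blue(rex), closed(d), cold(rex), flies(node2), green(node2), has_feathers(d), hot(rex), mammal(node2), open(d), signed(d), stale(rex), valid(node2), wooden(node2)} — 14 facts.

14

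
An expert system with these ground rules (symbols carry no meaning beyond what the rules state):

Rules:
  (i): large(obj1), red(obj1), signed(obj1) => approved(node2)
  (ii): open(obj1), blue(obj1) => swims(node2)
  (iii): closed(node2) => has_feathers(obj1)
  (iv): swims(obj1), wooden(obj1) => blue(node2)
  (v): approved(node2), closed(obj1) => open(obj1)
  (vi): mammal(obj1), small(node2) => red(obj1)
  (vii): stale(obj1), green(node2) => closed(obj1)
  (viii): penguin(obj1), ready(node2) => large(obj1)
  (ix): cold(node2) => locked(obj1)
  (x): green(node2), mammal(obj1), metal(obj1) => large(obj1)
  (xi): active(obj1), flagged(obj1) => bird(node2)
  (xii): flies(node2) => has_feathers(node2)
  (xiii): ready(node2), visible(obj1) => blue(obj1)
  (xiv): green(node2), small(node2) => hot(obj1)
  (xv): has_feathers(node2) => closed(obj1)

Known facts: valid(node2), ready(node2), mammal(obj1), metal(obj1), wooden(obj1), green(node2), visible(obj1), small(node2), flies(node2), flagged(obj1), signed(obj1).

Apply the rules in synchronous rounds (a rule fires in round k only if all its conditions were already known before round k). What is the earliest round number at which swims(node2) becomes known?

4

[1] (vi) [mammal(obj1), small(node2) => red(obj1)]; (x) [green(node2), mammal(obj1), metal(obj1) => large(obj1)]; (xii) [flies(node2) => has_feathers(node2)]; (xiii) [ready(node2), visible(obj1) => blue(obj1)]; (xiv) [green(node2), small(node2) => hot(obj1)]. ⇒ new: red(obj1), large(obj1), has_feathers(node2), blue(obj1), hot(obj1).
[2] (i) [large(obj1), red(obj1), signed(obj1) => approved(node2)]; (xv) [has_feathers(node2) => closed(obj1)]. ⇒ new: approved(node2), closed(obj1).
[3] (v) [approved(node2), closed(obj1) => open(obj1)]. ⇒ new: open(obj1).
[4] (ii) [open(obj1), blue(obj1) => swims(node2)]. ⇒ new: swims(node2).
swims(node2) first appears in round 4.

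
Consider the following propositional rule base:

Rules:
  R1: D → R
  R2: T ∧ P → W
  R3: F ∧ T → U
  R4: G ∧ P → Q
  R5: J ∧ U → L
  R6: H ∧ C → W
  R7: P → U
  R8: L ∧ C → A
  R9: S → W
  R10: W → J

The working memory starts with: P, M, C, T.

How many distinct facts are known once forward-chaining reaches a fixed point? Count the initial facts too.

Round 1 fires R2, R7, giving W, U.
Round 2 fires R10, giving J.
Round 3 fires R5, giving L.
Round 4 fires R8, giving A.
Closure: {A, C, J, L, M, P, T, U, W} — 9 facts.

9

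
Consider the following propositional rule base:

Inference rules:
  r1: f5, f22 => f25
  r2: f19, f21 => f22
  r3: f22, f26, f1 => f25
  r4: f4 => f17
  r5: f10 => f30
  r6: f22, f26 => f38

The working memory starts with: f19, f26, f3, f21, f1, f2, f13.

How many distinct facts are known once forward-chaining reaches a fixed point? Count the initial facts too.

10

Round 1: r2 [f19, f21 => f22]. New: f22.
Round 2: r3 [f22, f26, f1 => f25]; r6 [f22, f26 => f38]. New: f25, f38.
Closure: {f1, f13, f19, f2, f21, f22, f25, f26, f3, f38} — 10 facts.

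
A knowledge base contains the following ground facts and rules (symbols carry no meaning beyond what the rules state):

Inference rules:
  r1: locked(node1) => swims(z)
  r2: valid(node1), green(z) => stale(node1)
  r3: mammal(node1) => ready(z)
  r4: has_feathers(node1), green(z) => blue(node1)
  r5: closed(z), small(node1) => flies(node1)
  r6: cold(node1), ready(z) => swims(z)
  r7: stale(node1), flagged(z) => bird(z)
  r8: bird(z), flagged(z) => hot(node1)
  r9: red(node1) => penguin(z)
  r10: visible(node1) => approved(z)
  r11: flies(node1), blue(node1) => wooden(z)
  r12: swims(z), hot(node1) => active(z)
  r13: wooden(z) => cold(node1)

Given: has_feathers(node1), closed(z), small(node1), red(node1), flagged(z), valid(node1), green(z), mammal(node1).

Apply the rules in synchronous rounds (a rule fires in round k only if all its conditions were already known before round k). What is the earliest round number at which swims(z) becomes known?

Round 1: r2 [valid(node1), green(z) => stale(node1)]; r3 [mammal(node1) => ready(z)]; r4 [has_feathers(node1), green(z) => blue(node1)]; r5 [closed(z), small(node1) => flies(node1)]; r9 [red(node1) => penguin(z)]. New: stale(node1), ready(z), blue(node1), flies(node1), penguin(z).
Round 2: r7 [stale(node1), flagged(z) => bird(z)]; r11 [flies(node1), blue(node1) => wooden(z)]. New: bird(z), wooden(z).
Round 3: r8 [bird(z), flagged(z) => hot(node1)]; r13 [wooden(z) => cold(node1)]. New: hot(node1), cold(node1).
Round 4: r6 [cold(node1), ready(z) => swims(z)]. New: swims(z).
swims(z) first appears in round 4.

4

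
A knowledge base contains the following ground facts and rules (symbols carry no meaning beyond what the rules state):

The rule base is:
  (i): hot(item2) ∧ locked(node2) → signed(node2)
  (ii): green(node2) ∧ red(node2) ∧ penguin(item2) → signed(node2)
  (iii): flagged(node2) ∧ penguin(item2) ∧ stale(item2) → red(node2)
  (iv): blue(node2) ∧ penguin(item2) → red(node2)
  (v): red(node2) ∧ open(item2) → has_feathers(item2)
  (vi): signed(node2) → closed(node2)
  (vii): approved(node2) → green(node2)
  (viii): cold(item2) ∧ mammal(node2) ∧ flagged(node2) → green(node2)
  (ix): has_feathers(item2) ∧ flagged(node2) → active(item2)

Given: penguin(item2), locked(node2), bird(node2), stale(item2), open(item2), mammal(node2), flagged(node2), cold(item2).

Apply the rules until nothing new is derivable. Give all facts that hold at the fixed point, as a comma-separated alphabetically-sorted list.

Round 1: (iii) [flagged(node2) ∧ penguin(item2) ∧ stale(item2) → red(node2)]; (viii) [cold(item2) ∧ mammal(node2) ∧ flagged(node2) → green(node2)]. Adds red(node2), green(node2).
Round 2: (ii) [green(node2) ∧ red(node2) ∧ penguin(item2) → signed(node2)]; (v) [red(node2) ∧ open(item2) → has_feathers(item2)]. Adds signed(node2), has_feathers(item2).
Round 3: (vi) [signed(node2) → closed(node2)]; (ix) [has_feathers(item2) ∧ flagged(node2) → active(item2)]. Adds closed(node2), active(item2).

active(item2), bird(node2), closed(node2), cold(item2), flagged(node2), green(node2), has_feathers(item2), locked(node2), mammal(node2), open(item2), penguin(item2), red(node2), signed(node2), stale(item2)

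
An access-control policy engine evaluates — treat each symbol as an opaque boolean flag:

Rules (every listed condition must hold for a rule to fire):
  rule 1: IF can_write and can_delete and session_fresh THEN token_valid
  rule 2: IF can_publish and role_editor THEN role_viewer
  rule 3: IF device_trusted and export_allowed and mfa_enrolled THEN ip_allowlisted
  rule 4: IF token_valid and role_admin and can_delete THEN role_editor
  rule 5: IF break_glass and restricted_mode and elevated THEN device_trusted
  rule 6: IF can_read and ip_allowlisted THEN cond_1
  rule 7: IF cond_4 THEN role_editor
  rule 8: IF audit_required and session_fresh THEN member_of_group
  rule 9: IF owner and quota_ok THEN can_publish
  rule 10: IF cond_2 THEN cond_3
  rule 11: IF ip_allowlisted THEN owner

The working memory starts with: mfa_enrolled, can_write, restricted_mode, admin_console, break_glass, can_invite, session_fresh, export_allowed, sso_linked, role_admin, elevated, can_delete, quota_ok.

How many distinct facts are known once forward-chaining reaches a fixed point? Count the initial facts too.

20

Round 1 fires rule 1, rule 5, giving token_valid, device_trusted.
Round 2 fires rule 3, rule 4, giving ip_allowlisted, role_editor.
Round 3 fires rule 11, giving owner.
Round 4 fires rule 9, giving can_publish.
Round 5 fires rule 2, giving role_viewer.
Closure: {admin_console, break_glass, can_delete, can_invite, can_publish, can_write, device_trusted, elevated, export_allowed, ip_allowlisted, mfa_enrolled, owner, quota_ok, restricted_mode, role_admin, role_editor, role_viewer, session_fresh, sso_linked, token_valid} — 20 facts.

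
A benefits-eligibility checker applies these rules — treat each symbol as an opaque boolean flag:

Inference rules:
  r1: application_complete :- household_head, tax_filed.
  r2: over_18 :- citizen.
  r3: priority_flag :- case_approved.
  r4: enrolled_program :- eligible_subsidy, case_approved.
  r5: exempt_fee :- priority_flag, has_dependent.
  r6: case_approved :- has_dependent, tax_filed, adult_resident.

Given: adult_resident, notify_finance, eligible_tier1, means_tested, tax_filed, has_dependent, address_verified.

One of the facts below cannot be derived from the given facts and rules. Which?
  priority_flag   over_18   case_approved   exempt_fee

over_18

Round 1 fires r6, giving case_approved.
Round 2 fires r3, giving priority_flag.
Round 3 fires r5, giving exempt_fee.
Derived: priority_flag (round 2), exempt_fee (round 3), case_approved (round 1). over_18 never appears in any round.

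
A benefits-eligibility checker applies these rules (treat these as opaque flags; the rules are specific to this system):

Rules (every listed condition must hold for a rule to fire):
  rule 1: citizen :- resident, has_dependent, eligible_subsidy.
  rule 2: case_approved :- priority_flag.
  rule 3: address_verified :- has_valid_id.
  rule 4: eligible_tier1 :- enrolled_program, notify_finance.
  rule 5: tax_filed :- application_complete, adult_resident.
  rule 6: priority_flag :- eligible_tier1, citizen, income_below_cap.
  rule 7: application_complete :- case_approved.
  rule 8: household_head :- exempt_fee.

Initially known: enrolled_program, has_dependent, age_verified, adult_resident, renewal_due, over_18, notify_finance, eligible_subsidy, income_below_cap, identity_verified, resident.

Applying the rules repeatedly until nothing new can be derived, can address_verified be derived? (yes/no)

no

Round 1 — rule 1, rule 4, derive citizen, eligible_tier1.
Round 2 — rule 6, derive priority_flag.
Round 3 — rule 2, derive case_approved.
Round 4 — rule 7, derive application_complete.
Round 5 — rule 5, derive tax_filed.
Fixed point reached. address_verified is concluded only by rule 3; rule 3 needs has_valid_id (never derived).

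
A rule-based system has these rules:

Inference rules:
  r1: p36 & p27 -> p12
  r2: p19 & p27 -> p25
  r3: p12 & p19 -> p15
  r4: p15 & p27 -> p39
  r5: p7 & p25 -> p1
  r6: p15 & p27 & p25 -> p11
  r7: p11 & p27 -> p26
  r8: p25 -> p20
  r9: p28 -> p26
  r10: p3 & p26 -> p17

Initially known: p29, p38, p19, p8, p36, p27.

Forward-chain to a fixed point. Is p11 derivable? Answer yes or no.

yes

[1] r1 [p36 & p27 -> p12]; r2 [p19 & p27 -> p25]. ⇒ new: p12, p25.
[2] r3 [p12 & p19 -> p15]; r8 [p25 -> p20]. ⇒ new: p15, p20.
[3] r4 [p15 & p27 -> p39]; r6 [p15 & p27 & p25 -> p11]. ⇒ new: p39, p11.
[4] r7 [p11 & p27 -> p26]. ⇒ new: p26.
p11 appears in round 3, so it is derivable.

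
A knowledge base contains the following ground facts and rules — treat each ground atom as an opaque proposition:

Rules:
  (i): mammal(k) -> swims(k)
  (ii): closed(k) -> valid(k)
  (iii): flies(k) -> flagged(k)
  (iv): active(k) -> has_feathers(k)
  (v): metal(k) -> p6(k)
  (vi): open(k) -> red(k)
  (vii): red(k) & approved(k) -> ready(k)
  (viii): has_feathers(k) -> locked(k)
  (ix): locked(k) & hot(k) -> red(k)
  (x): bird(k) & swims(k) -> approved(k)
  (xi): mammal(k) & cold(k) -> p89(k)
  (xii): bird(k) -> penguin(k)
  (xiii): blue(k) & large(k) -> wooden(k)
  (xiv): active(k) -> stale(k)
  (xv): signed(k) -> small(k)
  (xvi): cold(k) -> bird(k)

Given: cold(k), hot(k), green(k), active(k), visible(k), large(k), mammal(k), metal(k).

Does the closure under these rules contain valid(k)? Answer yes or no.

Round 1 — (i), (iv), (v), (xi), (xiv), (xvi), derive swims(k), has_feathers(k), p6(k), p89(k), stale(k), bird(k).
Round 2 — (viii), (x), (xii), derive locked(k), approved(k), penguin(k).
Round 3 — (ix), derive red(k).
Round 4 — (vii), derive ready(k).
Fixed point reached. valid(k) is concluded only by (ii); (ii) needs closed(k) (never derived).

no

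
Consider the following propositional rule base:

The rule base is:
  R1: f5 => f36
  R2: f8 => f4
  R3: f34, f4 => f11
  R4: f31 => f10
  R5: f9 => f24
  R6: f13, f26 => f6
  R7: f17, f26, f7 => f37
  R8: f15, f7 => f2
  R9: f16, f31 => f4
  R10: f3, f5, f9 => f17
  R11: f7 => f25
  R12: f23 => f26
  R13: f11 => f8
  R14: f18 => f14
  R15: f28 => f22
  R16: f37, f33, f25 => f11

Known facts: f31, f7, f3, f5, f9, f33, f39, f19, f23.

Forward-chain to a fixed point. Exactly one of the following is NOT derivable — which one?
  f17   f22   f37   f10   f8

f22

Round 1 — R1, R4, R5, R10, R11, R12, derive f36, f10, f24, f17, f25, f26.
Round 2 — R7, derive f37.
Round 3 — R16, derive f11.
Round 4 — R13, derive f8.
Round 5 — R2, derive f4.
Derived: f8 (round 4), f37 (round 2), f10 (round 1), f17 (round 1). f22 never appears in any round.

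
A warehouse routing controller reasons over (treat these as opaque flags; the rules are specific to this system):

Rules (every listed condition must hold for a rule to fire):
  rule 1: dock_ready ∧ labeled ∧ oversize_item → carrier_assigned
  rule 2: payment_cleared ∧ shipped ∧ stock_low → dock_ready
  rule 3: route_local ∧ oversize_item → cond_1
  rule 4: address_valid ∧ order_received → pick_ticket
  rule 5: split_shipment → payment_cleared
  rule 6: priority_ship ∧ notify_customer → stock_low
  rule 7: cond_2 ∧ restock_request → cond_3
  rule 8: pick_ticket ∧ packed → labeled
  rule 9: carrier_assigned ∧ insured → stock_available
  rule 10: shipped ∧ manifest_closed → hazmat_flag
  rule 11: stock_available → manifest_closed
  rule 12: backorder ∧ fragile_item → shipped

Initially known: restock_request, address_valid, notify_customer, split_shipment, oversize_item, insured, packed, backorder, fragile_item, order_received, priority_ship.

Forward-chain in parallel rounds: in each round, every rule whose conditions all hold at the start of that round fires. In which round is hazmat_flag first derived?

6

Round 1 — rule 4, rule 5, rule 6, rule 12, derive pick_ticket, payment_cleared, stock_low, shipped.
Round 2 — rule 2, rule 8, derive dock_ready, labeled.
Round 3 — rule 1, derive carrier_assigned.
Round 4 — rule 9, derive stock_available.
Round 5 — rule 11, derive manifest_closed.
Round 6 — rule 10, derive hazmat_flag.
hazmat_flag first appears in round 6.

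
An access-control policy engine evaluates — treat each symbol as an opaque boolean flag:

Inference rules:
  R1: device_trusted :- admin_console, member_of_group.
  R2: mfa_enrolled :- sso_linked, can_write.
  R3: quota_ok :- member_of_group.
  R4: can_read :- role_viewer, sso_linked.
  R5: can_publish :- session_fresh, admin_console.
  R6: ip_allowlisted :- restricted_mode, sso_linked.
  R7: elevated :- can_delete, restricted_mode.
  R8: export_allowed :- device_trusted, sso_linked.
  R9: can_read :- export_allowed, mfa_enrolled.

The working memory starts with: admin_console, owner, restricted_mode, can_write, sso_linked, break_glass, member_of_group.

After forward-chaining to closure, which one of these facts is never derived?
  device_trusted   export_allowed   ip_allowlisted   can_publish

Round 1 — R1, R2, R3, R6, derive device_trusted, mfa_enrolled, quota_ok, ip_allowlisted.
Round 2 — R8, derive export_allowed.
Round 3 — R9, derive can_read.
Derived: device_trusted (round 1), export_allowed (round 2), ip_allowlisted (round 1). can_publish never appears in any round.

can_publish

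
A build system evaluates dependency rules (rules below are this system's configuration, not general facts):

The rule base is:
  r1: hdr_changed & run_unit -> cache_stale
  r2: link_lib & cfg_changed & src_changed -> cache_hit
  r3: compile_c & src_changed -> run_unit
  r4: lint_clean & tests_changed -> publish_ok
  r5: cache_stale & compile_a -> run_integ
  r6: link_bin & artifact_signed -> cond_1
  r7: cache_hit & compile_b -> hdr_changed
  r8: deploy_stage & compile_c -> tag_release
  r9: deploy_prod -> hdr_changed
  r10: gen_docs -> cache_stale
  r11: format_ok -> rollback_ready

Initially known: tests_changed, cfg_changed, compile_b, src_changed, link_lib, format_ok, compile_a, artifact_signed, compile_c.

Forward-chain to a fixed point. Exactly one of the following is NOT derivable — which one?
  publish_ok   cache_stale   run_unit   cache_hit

Round 1 — r2, r3, r11, derive cache_hit, run_unit, rollback_ready.
Round 2 — r7, derive hdr_changed.
Round 3 — r1, derive cache_stale.
Round 4 — r5, derive run_integ.
Derived: cache_hit (round 1), cache_stale (round 3), run_unit (round 1). publish_ok never appears in any round.

publish_ok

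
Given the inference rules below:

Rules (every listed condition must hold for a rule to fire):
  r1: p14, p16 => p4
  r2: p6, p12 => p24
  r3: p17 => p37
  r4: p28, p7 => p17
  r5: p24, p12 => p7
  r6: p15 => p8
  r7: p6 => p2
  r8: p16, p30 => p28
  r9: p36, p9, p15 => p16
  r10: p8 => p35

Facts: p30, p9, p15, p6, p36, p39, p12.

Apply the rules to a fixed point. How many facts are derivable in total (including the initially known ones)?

[1] r2 [p6, p12 => p24]; r6 [p15 => p8]; r7 [p6 => p2]; r9 [p36, p9, p15 => p16]. ⇒ new: p24, p8, p2, p16.
[2] r5 [p24, p12 => p7]; r8 [p16, p30 => p28]; r10 [p8 => p35]. ⇒ new: p7, p28, p35.
[3] r4 [p28, p7 => p17]. ⇒ new: p17.
[4] r3 [p17 => p37]. ⇒ new: p37.
Closure: {p12, p15, p16, p17, p2, p24, p28, p30, p35, p36, p37, p39, p6, p7, p8, p9} — 16 facts.

16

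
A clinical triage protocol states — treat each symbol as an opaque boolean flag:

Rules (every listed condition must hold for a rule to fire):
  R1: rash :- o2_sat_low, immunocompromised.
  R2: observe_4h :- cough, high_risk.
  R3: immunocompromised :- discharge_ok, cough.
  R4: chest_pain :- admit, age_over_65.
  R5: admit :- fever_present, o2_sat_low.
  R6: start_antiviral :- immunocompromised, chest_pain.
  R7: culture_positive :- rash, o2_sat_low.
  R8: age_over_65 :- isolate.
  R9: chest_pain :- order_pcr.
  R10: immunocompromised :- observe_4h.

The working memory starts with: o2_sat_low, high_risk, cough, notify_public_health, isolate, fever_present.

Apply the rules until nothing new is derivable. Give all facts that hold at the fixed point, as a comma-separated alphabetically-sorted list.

Round 1 — R2, R5, R8, derive observe_4h, admit, age_over_65.
Round 2 — R4, R10, derive chest_pain, immunocompromised.
Round 3 — R1, R6, derive rash, start_antiviral.
Round 4 — R7, derive culture_positive.

admit, age_over_65, chest_pain, cough, culture_positive, fever_present, high_risk, immunocompromised, isolate, notify_public_health, o2_sat_low, observe_4h, rash, start_antiviral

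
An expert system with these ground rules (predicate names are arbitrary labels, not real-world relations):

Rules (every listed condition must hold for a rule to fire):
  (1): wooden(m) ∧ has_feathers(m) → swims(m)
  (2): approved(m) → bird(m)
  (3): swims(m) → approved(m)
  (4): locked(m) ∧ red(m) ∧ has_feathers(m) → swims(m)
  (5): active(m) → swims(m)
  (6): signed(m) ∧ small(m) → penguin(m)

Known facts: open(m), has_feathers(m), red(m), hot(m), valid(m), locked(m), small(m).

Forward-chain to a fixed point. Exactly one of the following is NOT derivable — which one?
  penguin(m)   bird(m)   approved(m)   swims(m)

penguin(m)

[1] (4) [locked(m) ∧ red(m) ∧ has_feathers(m) → swims(m)]. ⇒ new: swims(m).
[2] (3) [swims(m) → approved(m)]. ⇒ new: approved(m).
[3] (2) [approved(m) → bird(m)]. ⇒ new: bird(m).
Derived: swims(m) (round 1), approved(m) (round 2), bird(m) (round 3). penguin(m) never appears in any round.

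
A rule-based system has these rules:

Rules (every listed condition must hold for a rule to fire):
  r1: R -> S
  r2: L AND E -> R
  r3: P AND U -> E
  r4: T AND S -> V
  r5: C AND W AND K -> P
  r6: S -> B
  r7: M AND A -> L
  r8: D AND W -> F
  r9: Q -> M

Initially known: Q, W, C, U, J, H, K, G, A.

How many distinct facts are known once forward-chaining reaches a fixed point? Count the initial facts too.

16

[1] r5 [C AND W AND K -> P]; r9 [Q -> M]. ⇒ new: P, M.
[2] r3 [P AND U -> E]; r7 [M AND A -> L]. ⇒ new: E, L.
[3] r2 [L AND E -> R]. ⇒ new: R.
[4] r1 [R -> S]. ⇒ new: S.
[5] r6 [S -> B]. ⇒ new: B.
Closure: {A, B, C, E, G, H, J, K, L, M, P, Q, R, S, U, W} — 16 facts.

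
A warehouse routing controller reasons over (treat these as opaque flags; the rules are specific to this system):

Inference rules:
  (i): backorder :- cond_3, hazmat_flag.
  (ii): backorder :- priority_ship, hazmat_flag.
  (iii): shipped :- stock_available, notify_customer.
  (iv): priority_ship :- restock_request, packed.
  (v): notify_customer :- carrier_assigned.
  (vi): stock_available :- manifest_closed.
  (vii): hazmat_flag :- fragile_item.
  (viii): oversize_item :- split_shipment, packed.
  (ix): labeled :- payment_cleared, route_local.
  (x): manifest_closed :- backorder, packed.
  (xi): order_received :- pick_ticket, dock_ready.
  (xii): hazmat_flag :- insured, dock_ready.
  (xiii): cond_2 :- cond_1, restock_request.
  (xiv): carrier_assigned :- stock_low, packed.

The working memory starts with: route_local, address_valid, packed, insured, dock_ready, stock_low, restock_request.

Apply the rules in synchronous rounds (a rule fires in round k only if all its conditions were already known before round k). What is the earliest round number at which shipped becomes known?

Round 1 fires (iv), (xii), (xiv), giving priority_ship, hazmat_flag, carrier_assigned.
Round 2 fires (ii), (v), giving backorder, notify_customer.
Round 3 fires (x), giving manifest_closed.
Round 4 fires (vi), giving stock_available.
Round 5 fires (iii), giving shipped.
shipped first appears in round 5.

5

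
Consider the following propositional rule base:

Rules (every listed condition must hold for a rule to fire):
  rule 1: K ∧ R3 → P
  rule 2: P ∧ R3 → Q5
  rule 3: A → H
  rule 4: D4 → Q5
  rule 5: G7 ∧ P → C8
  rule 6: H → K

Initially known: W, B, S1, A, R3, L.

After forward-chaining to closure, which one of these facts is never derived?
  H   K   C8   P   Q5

C8

Round 1: rule 3 [A → H]. New: H.
Round 2: rule 6 [H → K]. New: K.
Round 3: rule 1 [K ∧ R3 → P]. New: P.
Round 4: rule 2 [P ∧ R3 → Q5]. New: Q5.
Derived: K (round 2), Q5 (round 4), H (round 1), P (round 3). C8 never appears in any round.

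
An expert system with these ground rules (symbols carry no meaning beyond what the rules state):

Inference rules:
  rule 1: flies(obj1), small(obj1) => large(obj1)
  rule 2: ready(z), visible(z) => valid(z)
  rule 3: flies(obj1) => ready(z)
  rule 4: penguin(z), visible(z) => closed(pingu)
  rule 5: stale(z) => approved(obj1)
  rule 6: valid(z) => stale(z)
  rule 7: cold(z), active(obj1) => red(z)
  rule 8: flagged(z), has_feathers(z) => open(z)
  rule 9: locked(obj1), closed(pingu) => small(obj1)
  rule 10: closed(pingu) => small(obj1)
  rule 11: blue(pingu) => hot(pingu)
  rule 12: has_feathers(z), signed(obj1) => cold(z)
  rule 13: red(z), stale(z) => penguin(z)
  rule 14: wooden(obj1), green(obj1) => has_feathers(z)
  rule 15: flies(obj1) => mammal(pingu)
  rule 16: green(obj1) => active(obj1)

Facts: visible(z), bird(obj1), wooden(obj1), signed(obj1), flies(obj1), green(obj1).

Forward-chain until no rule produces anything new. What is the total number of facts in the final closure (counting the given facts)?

Round 1 fires rule 3, rule 14, rule 15, rule 16, giving ready(z), has_feathers(z), mammal(pingu), active(obj1).
Round 2 fires rule 2, rule 12, giving valid(z), cold(z).
Round 3 fires rule 6, rule 7, giving stale(z), red(z).
Round 4 fires rule 5, rule 13, giving approved(obj1), penguin(z).
Round 5 fires rule 4, giving closed(pingu).
Round 6 fires rule 10, giving small(obj1).
Round 7 fires rule 1, giving large(obj1).
Closure: {active(obj1), approved(obj1), bird(obj1), closed(pingu), cold(z), flies(obj1), green(obj1), has_feathers(z), large(obj1), mammal(pingu), penguin(z), ready(z), red(z), signed(obj1), small(obj1), stale(z), valid(z), visible(z), wooden(obj1)} — 19 facts.

19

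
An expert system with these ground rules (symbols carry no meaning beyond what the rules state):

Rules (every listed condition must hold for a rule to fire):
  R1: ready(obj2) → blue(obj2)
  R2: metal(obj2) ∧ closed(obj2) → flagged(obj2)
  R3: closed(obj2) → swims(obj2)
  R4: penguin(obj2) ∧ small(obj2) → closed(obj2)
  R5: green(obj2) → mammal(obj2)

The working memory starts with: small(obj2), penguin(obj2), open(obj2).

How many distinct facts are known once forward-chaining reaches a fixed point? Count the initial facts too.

5

Round 1 — R4, derive closed(obj2).
Round 2 — R3, derive swims(obj2).
Closure: {closed(obj2), open(obj2), penguin(obj2), small(obj2), swims(obj2)} — 5 facts.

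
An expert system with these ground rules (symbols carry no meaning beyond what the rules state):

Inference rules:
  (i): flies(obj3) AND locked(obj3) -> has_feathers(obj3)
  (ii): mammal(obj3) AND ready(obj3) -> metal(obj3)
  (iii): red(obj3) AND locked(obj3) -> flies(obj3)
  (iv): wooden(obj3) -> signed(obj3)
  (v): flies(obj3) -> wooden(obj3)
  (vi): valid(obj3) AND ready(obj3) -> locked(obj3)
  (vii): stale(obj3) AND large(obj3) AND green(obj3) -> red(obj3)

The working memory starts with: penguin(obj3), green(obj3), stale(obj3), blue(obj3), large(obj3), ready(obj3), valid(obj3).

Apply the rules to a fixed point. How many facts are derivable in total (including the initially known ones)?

Round 1 — (vi), (vii), derive locked(obj3), red(obj3).
Round 2 — (iii), derive flies(obj3).
Round 3 — (i), (v), derive has_feathers(obj3), wooden(obj3).
Round 4 — (iv), derive signed(obj3).
Closure: {blue(obj3), flies(obj3), green(obj3), has_feathers(obj3), large(obj3), locked(obj3), penguin(obj3), ready(obj3), red(obj3), signed(obj3), stale(obj3), valid(obj3), wooden(obj3)} — 13 facts.

13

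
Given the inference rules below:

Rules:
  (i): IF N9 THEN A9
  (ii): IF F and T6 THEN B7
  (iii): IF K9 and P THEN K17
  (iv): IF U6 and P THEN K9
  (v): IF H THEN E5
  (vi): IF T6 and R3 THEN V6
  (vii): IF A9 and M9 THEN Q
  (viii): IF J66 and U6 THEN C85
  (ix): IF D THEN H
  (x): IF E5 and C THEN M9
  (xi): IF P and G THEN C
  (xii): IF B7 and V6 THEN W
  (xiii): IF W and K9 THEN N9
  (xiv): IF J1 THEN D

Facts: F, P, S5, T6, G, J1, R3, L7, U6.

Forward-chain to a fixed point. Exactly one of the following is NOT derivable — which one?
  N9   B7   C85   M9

Round 1: (ii) [IF F and T6 THEN B7]; (iv) [IF U6 and P THEN K9]; (vi) [IF T6 and R3 THEN V6]; (xi) [IF P and G THEN C]; (xiv) [IF J1 THEN D]. Adds B7, K9, V6, C, D.
Round 2: (iii) [IF K9 and P THEN K17]; (ix) [IF D THEN H]; (xii) [IF B7 and V6 THEN W]. Adds K17, H, W.
Round 3: (v) [IF H THEN E5]; (xiii) [IF W and K9 THEN N9]. Adds E5, N9.
Round 4: (i) [IF N9 THEN A9]; (x) [IF E5 and C THEN M9]. Adds A9, M9.
Round 5: (vii) [IF A9 and M9 THEN Q]. Adds Q.
Derived: M9 (round 4), N9 (round 3), B7 (round 1). C85 never appears in any round.

C85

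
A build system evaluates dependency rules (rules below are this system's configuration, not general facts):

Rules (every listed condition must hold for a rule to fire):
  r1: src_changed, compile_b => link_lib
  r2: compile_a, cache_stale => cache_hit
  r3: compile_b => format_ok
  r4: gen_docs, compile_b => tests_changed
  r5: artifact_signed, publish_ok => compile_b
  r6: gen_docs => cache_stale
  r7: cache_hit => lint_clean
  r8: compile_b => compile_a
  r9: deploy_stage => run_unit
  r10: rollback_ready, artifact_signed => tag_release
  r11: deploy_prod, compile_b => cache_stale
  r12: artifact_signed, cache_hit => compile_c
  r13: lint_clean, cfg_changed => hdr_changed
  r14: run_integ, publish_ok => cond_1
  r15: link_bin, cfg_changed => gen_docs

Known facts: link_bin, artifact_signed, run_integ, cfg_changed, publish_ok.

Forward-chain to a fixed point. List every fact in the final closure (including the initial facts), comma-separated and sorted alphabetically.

[1] r5 [artifact_signed, publish_ok => compile_b]; r14 [run_integ, publish_ok => cond_1]; r15 [link_bin, cfg_changed => gen_docs]. ⇒ new: compile_b, cond_1, gen_docs.
[2] r3 [compile_b => format_ok]; r4 [gen_docs, compile_b => tests_changed]; r6 [gen_docs => cache_stale]; r8 [compile_b => compile_a]. ⇒ new: format_ok, tests_changed, cache_stale, compile_a.
[3] r2 [compile_a, cache_stale => cache_hit]. ⇒ new: cache_hit.
[4] r7 [cache_hit => lint_clean]; r12 [artifact_signed, cache_hit => compile_c]. ⇒ new: lint_clean, compile_c.
[5] r13 [lint_clean, cfg_changed => hdr_changed]. ⇒ new: hdr_changed.

artifact_signed, cache_hit, cache_stale, cfg_changed, compile_a, compile_b, compile_c, cond_1, format_ok, gen_docs, hdr_changed, link_bin, lint_clean, publish_ok, run_integ, tests_changed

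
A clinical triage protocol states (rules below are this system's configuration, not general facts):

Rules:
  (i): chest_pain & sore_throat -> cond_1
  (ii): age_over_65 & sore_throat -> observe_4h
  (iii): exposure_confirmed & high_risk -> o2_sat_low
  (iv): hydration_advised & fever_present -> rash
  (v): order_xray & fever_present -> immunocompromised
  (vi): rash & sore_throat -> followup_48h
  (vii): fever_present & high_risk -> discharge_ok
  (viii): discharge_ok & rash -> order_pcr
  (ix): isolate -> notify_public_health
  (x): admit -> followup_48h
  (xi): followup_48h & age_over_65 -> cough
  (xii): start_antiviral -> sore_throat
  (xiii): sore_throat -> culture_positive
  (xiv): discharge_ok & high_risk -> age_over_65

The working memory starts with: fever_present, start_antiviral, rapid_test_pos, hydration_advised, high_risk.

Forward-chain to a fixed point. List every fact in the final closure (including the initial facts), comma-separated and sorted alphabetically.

[1] (iv) [hydration_advised & fever_present -> rash]; (vii) [fever_present & high_risk -> discharge_ok]; (xii) [start_antiviral -> sore_throat]. ⇒ new: rash, discharge_ok, sore_throat.
[2] (vi) [rash & sore_throat -> followup_48h]; (viii) [discharge_ok & rash -> order_pcr]; (xiii) [sore_throat -> culture_positive]; (xiv) [discharge_ok & high_risk -> age_over_65]. ⇒ new: followup_48h, order_pcr, culture_positive, age_over_65.
[3] (ii) [age_over_65 & sore_throat -> observe_4h]; (xi) [followup_48h & age_over_65 -> cough]. ⇒ new: observe_4h, cough.

age_over_65, cough, culture_positive, discharge_ok, fever_present, followup_48h, high_risk, hydration_advised, observe_4h, order_pcr, rapid_test_pos, rash, sore_throat, start_antiviral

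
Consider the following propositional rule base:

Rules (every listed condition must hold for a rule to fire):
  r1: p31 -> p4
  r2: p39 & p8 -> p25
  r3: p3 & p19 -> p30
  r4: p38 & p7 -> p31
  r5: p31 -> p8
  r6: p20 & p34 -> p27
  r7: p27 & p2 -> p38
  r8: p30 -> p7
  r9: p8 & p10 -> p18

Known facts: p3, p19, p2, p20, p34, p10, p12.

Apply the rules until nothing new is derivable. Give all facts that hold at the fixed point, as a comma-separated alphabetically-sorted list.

p10, p12, p18, p19, p2, p20, p27, p3, p30, p31, p34, p38, p4, p7, p8

Round 1 fires r3, r6, giving p30, p27.
Round 2 fires r7, r8, giving p38, p7.
Round 3 fires r4, giving p31.
Round 4 fires r1, r5, giving p4, p8.
Round 5 fires r9, giving p18.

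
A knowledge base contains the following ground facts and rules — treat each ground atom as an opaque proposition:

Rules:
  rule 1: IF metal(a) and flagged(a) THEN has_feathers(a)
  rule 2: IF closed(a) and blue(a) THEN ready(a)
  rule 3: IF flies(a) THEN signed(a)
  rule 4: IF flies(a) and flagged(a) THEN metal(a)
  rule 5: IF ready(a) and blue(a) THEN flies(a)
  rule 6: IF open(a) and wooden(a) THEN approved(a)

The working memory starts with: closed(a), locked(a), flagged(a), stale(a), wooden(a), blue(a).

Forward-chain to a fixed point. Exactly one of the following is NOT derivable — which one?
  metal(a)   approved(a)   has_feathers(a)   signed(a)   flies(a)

Round 1 fires rule 2, giving ready(a).
Round 2 fires rule 5, giving flies(a).
Round 3 fires rule 3, rule 4, giving signed(a), metal(a).
Round 4 fires rule 1, giving has_feathers(a).
Derived: metal(a) (round 3), flies(a) (round 2), signed(a) (round 3), has_feathers(a) (round 4). approved(a) never appears in any round.

approved(a)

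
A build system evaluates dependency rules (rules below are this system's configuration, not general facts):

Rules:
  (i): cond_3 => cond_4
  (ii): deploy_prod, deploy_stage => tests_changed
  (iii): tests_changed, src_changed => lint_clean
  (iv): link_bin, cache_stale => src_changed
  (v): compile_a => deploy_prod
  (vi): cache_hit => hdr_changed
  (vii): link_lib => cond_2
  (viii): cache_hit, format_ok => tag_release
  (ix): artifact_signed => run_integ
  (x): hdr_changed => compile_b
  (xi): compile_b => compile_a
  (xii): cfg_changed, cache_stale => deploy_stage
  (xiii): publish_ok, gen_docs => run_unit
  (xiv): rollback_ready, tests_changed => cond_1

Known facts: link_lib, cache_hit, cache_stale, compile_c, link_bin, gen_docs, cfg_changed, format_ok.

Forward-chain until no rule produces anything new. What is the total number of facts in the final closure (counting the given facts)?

Round 1 fires (iv), (vi), (vii), (viii), (xii), giving src_changed, hdr_changed, cond_2, tag_release, deploy_stage.
Round 2 fires (x), giving compile_b.
Round 3 fires (xi), giving compile_a.
Round 4 fires (v), giving deploy_prod.
Round 5 fires (ii), giving tests_changed.
Round 6 fires (iii), giving lint_clean.
Closure: {cache_hit, cache_stale, cfg_changed, compile_a, compile_b, compile_c, cond_2, deploy_prod, deploy_stage, format_ok, gen_docs, hdr_changed, link_bin, link_lib, lint_clean, src_changed, tag_release, tests_changed} — 18 facts.

18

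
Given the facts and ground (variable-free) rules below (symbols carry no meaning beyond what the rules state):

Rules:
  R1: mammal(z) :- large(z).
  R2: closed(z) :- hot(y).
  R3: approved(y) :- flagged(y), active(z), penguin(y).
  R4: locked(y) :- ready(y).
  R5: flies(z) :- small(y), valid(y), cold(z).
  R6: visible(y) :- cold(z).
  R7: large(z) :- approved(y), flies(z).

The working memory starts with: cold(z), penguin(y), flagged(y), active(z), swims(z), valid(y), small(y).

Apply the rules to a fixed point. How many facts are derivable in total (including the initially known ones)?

12

Round 1: R3 [approved(y) :- flagged(y), active(z), penguin(y).]; R5 [flies(z) :- small(y), valid(y), cold(z).]; R6 [visible(y) :- cold(z).]. New: approved(y), flies(z), visible(y).
Round 2: R7 [large(z) :- approved(y), flies(z).]. New: large(z).
Round 3: R1 [mammal(z) :- large(z).]. New: mammal(z).
Closure: {active(z), approved(y), cold(z), flagged(y), flies(z), large(z), mammal(z), penguin(y), small(y), swims(z), valid(y), visible(y)} — 12 facts.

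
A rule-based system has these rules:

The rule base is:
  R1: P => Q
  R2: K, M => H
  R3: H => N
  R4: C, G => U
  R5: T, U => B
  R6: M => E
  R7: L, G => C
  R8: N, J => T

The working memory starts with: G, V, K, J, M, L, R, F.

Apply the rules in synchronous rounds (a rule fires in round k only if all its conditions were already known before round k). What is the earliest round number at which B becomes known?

4

Round 1: R2 [K, M => H]; R6 [M => E]; R7 [L, G => C]. Adds H, E, C.
Round 2: R3 [H => N]; R4 [C, G => U]. Adds N, U.
Round 3: R8 [N, J => T]. Adds T.
Round 4: R5 [T, U => B]. Adds B.
B first appears in round 4.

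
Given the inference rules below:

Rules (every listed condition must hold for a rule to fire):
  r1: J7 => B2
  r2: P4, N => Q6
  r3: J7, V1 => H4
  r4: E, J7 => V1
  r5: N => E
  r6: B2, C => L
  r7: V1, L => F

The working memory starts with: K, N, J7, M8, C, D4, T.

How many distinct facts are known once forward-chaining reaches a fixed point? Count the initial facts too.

13

Round 1 fires r1, r5, giving B2, E.
Round 2 fires r4, r6, giving V1, L.
Round 3 fires r3, r7, giving H4, F.
Closure: {B2, C, D4, E, F, H4, J7, K, L, M8, N, T, V1} — 13 facts.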